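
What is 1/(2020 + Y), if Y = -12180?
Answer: -1/10160 ≈ -9.8425e-5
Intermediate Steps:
1/(2020 + Y) = 1/(2020 - 12180) = 1/(-10160) = -1/10160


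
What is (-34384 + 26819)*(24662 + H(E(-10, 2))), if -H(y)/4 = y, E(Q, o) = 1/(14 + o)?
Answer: -746264555/4 ≈ -1.8657e+8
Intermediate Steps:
H(y) = -4*y
(-34384 + 26819)*(24662 + H(E(-10, 2))) = (-34384 + 26819)*(24662 - 4/(14 + 2)) = -7565*(24662 - 4/16) = -7565*(24662 - 4*1/16) = -7565*(24662 - ¼) = -7565*98647/4 = -746264555/4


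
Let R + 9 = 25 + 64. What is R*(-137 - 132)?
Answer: -21520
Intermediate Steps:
R = 80 (R = -9 + (25 + 64) = -9 + 89 = 80)
R*(-137 - 132) = 80*(-137 - 132) = 80*(-269) = -21520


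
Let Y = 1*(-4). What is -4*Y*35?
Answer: 560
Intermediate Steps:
Y = -4
-4*Y*35 = -4*(-4)*35 = 16*35 = 560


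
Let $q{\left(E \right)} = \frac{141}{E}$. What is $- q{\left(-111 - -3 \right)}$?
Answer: $\frac{47}{36} \approx 1.3056$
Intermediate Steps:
$- q{\left(-111 - -3 \right)} = - \frac{141}{-111 - -3} = - \frac{141}{-111 + 3} = - \frac{141}{-108} = - \frac{141 \left(-1\right)}{108} = \left(-1\right) \left(- \frac{47}{36}\right) = \frac{47}{36}$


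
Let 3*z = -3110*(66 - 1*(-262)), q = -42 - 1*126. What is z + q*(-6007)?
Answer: 2007448/3 ≈ 6.6915e+5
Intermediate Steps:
q = -168 (q = -42 - 126 = -168)
z = -1020080/3 (z = (-3110*(66 - 1*(-262)))/3 = (-3110*(66 + 262))/3 = (-3110*328)/3 = (⅓)*(-1020080) = -1020080/3 ≈ -3.4003e+5)
z + q*(-6007) = -1020080/3 - 168*(-6007) = -1020080/3 + 1009176 = 2007448/3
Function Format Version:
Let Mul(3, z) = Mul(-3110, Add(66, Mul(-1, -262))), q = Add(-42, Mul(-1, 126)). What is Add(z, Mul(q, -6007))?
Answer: Rational(2007448, 3) ≈ 6.6915e+5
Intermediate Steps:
q = -168 (q = Add(-42, -126) = -168)
z = Rational(-1020080, 3) (z = Mul(Rational(1, 3), Mul(-3110, Add(66, Mul(-1, -262)))) = Mul(Rational(1, 3), Mul(-3110, Add(66, 262))) = Mul(Rational(1, 3), Mul(-3110, 328)) = Mul(Rational(1, 3), -1020080) = Rational(-1020080, 3) ≈ -3.4003e+5)
Add(z, Mul(q, -6007)) = Add(Rational(-1020080, 3), Mul(-168, -6007)) = Add(Rational(-1020080, 3), 1009176) = Rational(2007448, 3)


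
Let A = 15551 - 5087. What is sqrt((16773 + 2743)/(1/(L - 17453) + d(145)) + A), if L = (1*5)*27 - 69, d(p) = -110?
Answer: 2*sqrt(9406893562011473)/1912571 ≈ 101.42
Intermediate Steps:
A = 10464
L = 66 (L = 5*27 - 69 = 135 - 69 = 66)
sqrt((16773 + 2743)/(1/(L - 17453) + d(145)) + A) = sqrt((16773 + 2743)/(1/(66 - 17453) - 110) + 10464) = sqrt(19516/(1/(-17387) - 110) + 10464) = sqrt(19516/(-1/17387 - 110) + 10464) = sqrt(19516/(-1912571/17387) + 10464) = sqrt(19516*(-17387/1912571) + 10464) = sqrt(-339324692/1912571 + 10464) = sqrt(19673818252/1912571) = 2*sqrt(9406893562011473)/1912571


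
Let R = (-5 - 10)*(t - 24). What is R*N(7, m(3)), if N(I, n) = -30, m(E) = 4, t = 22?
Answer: -900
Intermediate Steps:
R = 30 (R = (-5 - 10)*(22 - 24) = -15*(-2) = 30)
R*N(7, m(3)) = 30*(-30) = -900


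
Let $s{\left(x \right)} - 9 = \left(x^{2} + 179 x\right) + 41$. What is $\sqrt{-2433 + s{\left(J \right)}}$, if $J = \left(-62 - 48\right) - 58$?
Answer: $i \sqrt{4231} \approx 65.046 i$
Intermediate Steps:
$J = -168$ ($J = -110 - 58 = -168$)
$s{\left(x \right)} = 50 + x^{2} + 179 x$ ($s{\left(x \right)} = 9 + \left(\left(x^{2} + 179 x\right) + 41\right) = 9 + \left(41 + x^{2} + 179 x\right) = 50 + x^{2} + 179 x$)
$\sqrt{-2433 + s{\left(J \right)}} = \sqrt{-2433 + \left(50 + \left(-168\right)^{2} + 179 \left(-168\right)\right)} = \sqrt{-2433 + \left(50 + 28224 - 30072\right)} = \sqrt{-2433 - 1798} = \sqrt{-4231} = i \sqrt{4231}$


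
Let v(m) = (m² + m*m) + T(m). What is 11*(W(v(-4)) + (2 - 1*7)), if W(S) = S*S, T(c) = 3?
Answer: 13420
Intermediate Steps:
v(m) = 3 + 2*m² (v(m) = (m² + m*m) + 3 = (m² + m²) + 3 = 2*m² + 3 = 3 + 2*m²)
W(S) = S²
11*(W(v(-4)) + (2 - 1*7)) = 11*((3 + 2*(-4)²)² + (2 - 1*7)) = 11*((3 + 2*16)² + (2 - 7)) = 11*((3 + 32)² - 5) = 11*(35² - 5) = 11*(1225 - 5) = 11*1220 = 13420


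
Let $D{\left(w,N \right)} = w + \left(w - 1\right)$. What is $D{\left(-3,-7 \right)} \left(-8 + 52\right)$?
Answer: $-308$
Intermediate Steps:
$D{\left(w,N \right)} = -1 + 2 w$ ($D{\left(w,N \right)} = w + \left(-1 + w\right) = -1 + 2 w$)
$D{\left(-3,-7 \right)} \left(-8 + 52\right) = \left(-1 + 2 \left(-3\right)\right) \left(-8 + 52\right) = \left(-1 - 6\right) 44 = \left(-7\right) 44 = -308$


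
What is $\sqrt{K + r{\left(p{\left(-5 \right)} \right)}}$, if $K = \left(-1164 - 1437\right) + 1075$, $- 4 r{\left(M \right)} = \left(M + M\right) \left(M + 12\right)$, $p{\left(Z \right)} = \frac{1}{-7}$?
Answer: $\frac{i \sqrt{298930}}{14} \approx 39.053 i$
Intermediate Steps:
$p{\left(Z \right)} = - \frac{1}{7}$
$r{\left(M \right)} = - \frac{M \left(12 + M\right)}{2}$ ($r{\left(M \right)} = - \frac{\left(M + M\right) \left(M + 12\right)}{4} = - \frac{2 M \left(12 + M\right)}{4} = - \frac{M \left(12 + M\right)}{2}$)
$K = -1526$ ($K = -2601 + 1075 = -1526$)
$\sqrt{K + r{\left(p{\left(-5 \right)} \right)}} = \sqrt{-1526 - - \frac{12 - \frac{1}{7}}{14}} = \sqrt{-1526 - \left(- \frac{1}{14}\right) \frac{83}{7}} = \sqrt{-1526 + \frac{83}{98}} = \sqrt{- \frac{149465}{98}} = \frac{i \sqrt{298930}}{14}$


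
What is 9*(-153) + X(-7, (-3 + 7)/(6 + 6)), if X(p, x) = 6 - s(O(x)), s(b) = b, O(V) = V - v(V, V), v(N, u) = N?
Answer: -1371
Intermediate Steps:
O(V) = 0 (O(V) = V - V = 0)
X(p, x) = 6 (X(p, x) = 6 - 1*0 = 6 + 0 = 6)
9*(-153) + X(-7, (-3 + 7)/(6 + 6)) = 9*(-153) + 6 = -1377 + 6 = -1371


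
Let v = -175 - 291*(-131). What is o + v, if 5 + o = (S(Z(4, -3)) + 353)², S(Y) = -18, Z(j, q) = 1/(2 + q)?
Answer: 150166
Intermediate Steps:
v = 37946 (v = -175 + 38121 = 37946)
o = 112220 (o = -5 + (-18 + 353)² = -5 + 335² = -5 + 112225 = 112220)
o + v = 112220 + 37946 = 150166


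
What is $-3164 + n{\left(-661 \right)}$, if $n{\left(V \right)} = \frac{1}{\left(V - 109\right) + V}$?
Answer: $- \frac{4527685}{1431} \approx -3164.0$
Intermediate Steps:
$n{\left(V \right)} = \frac{1}{-109 + 2 V}$ ($n{\left(V \right)} = \frac{1}{\left(V - 109\right) + V} = \frac{1}{\left(-109 + V\right) + V} = \frac{1}{-109 + 2 V}$)
$-3164 + n{\left(-661 \right)} = -3164 + \frac{1}{-109 + 2 \left(-661\right)} = -3164 + \frac{1}{-109 - 1322} = -3164 + \frac{1}{-1431} = -3164 - \frac{1}{1431} = - \frac{4527685}{1431}$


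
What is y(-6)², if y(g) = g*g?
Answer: 1296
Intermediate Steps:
y(g) = g²
y(-6)² = ((-6)²)² = 36² = 1296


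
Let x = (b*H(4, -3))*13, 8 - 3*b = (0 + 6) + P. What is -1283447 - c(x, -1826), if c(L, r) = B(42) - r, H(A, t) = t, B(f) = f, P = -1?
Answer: -1285315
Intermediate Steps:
b = 1 (b = 8/3 - ((0 + 6) - 1)/3 = 8/3 - (6 - 1)/3 = 8/3 - ⅓*5 = 8/3 - 5/3 = 1)
x = -39 (x = (1*(-3))*13 = -3*13 = -39)
c(L, r) = 42 - r
-1283447 - c(x, -1826) = -1283447 - (42 - 1*(-1826)) = -1283447 - (42 + 1826) = -1283447 - 1*1868 = -1283447 - 1868 = -1285315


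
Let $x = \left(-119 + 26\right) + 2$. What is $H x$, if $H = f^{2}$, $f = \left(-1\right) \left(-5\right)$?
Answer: $-2275$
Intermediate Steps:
$f = 5$
$x = -91$ ($x = -93 + 2 = -91$)
$H = 25$ ($H = 5^{2} = 25$)
$H x = 25 \left(-91\right) = -2275$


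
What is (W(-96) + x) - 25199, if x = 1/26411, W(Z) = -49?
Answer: -666824927/26411 ≈ -25248.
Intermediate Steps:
x = 1/26411 ≈ 3.7863e-5
(W(-96) + x) - 25199 = (-49 + 1/26411) - 25199 = -1294138/26411 - 25199 = -666824927/26411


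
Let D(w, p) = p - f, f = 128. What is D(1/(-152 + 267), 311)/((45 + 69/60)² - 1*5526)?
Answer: -73200/1358471 ≈ -0.053884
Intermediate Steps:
D(w, p) = -128 + p (D(w, p) = p - 1*128 = p - 128 = -128 + p)
D(1/(-152 + 267), 311)/((45 + 69/60)² - 1*5526) = (-128 + 311)/((45 + 69/60)² - 1*5526) = 183/((45 + 69*(1/60))² - 5526) = 183/((45 + 23/20)² - 5526) = 183/((923/20)² - 5526) = 183/(851929/400 - 5526) = 183/(-1358471/400) = 183*(-400/1358471) = -73200/1358471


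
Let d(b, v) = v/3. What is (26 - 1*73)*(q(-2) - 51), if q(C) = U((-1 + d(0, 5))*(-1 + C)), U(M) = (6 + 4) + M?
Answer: 2021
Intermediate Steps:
d(b, v) = v/3 (d(b, v) = v*(1/3) = v/3)
U(M) = 10 + M
q(C) = 28/3 + 2*C/3 (q(C) = 10 + (-1 + (1/3)*5)*(-1 + C) = 10 + (-1 + 5/3)*(-1 + C) = 10 + 2*(-1 + C)/3 = 10 + (-2/3 + 2*C/3) = 28/3 + 2*C/3)
(26 - 1*73)*(q(-2) - 51) = (26 - 1*73)*((28/3 + (2/3)*(-2)) - 51) = (26 - 73)*((28/3 - 4/3) - 51) = -47*(8 - 51) = -47*(-43) = 2021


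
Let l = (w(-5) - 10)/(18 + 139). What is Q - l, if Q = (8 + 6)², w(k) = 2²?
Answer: 30778/157 ≈ 196.04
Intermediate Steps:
w(k) = 4
Q = 196 (Q = 14² = 196)
l = -6/157 (l = (4 - 10)/(18 + 139) = -6/157 ≈ -0.038217)
Q - l = 196 - 1*(-6/157) = 196 + 6/157 = 30778/157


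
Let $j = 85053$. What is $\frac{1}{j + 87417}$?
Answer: $\frac{1}{172470} \approx 5.7981 \cdot 10^{-6}$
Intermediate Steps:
$\frac{1}{j + 87417} = \frac{1}{85053 + 87417} = \frac{1}{172470}$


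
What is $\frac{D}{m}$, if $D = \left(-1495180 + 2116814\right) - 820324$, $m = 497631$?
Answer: $- \frac{66230}{165877} \approx -0.39927$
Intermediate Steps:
$D = -198690$ ($D = 621634 - 820324 = -198690$)
$\frac{D}{m} = - \frac{198690}{497631} = \left(-198690\right) \frac{1}{497631} = - \frac{66230}{165877}$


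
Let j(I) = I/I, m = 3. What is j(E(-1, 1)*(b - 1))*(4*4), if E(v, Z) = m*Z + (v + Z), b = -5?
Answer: 16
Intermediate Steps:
E(v, Z) = v + 4*Z (E(v, Z) = 3*Z + (v + Z) = 3*Z + (Z + v) = v + 4*Z)
j(I) = 1
j(E(-1, 1)*(b - 1))*(4*4) = 1*(4*4) = 1*16 = 16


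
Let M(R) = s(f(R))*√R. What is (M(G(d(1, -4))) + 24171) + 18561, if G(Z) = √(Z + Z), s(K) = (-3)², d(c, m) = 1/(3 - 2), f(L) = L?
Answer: 42732 + 9*2^(¼) ≈ 42743.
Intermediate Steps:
d(c, m) = 1 (d(c, m) = 1/1 = 1)
s(K) = 9
G(Z) = √2*√Z (G(Z) = √(2*Z) = √2*√Z)
M(R) = 9*√R
(M(G(d(1, -4))) + 24171) + 18561 = (9*√(√2*√1) + 24171) + 18561 = (9*√(√2*1) + 24171) + 18561 = (9*√(√2) + 24171) + 18561 = (9*2^(¼) + 24171) + 18561 = (24171 + 9*2^(¼)) + 18561 = 42732 + 9*2^(¼)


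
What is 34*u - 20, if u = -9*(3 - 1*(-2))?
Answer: -1550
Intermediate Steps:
u = -45 (u = -9*(3 + 2) = -9*5 = -45)
34*u - 20 = 34*(-45) - 20 = -1530 - 20 = -1550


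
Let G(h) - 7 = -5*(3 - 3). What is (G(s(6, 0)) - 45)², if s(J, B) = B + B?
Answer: 1444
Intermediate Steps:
s(J, B) = 2*B
G(h) = 7 (G(h) = 7 - 5*(3 - 3) = 7 - 5*0 = 7 + 0 = 7)
(G(s(6, 0)) - 45)² = (7 - 45)² = (-38)² = 1444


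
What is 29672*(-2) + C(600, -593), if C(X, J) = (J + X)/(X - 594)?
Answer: -356057/6 ≈ -59343.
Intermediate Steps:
C(X, J) = (J + X)/(-594 + X)
29672*(-2) + C(600, -593) = 29672*(-2) + (-593 + 600)/(-594 + 600) = -59344 + 7/6 = -356057/6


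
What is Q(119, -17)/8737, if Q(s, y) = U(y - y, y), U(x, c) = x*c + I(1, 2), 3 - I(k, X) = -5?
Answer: 8/8737 ≈ 0.00091565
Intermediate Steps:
I(k, X) = 8 (I(k, X) = 3 - 1*(-5) = 3 + 5 = 8)
U(x, c) = 8 + c*x (U(x, c) = x*c + 8 = c*x + 8 = 8 + c*x)
Q(s, y) = 8 (Q(s, y) = 8 + y*(y - y) = 8 + y*0 = 8 + 0 = 8)
Q(119, -17)/8737 = 8/8737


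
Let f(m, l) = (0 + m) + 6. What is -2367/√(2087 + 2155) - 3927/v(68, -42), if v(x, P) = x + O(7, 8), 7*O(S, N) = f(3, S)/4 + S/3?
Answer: -329868/5767 - 789*√4242/1414 ≈ -93.542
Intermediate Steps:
f(m, l) = 6 + m (f(m, l) = m + 6 = 6 + m)
O(S, N) = 9/28 + S/21 (O(S, N) = ((6 + 3)/4 + S/3)/7 = (9*(¼) + S*(⅓))/7 = (9/4 + S/3)/7 = 9/28 + S/21)
v(x, P) = 55/84 + x (v(x, P) = x + (9/28 + (1/21)*7) = x + (9/28 + ⅓) = x + 55/84 = 55/84 + x)
-2367/√(2087 + 2155) - 3927/v(68, -42) = -2367/√(2087 + 2155) - 3927/(55/84 + 68) = -2367*√4242/4242 - 3927/5767/84 = -789*√4242/1414 - 3927*84/5767 = -789*√4242/1414 - 329868/5767 = -329868/5767 - 789*√4242/1414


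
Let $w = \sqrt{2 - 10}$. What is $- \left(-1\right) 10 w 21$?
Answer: $420 i \sqrt{2} \approx 593.97 i$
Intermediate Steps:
$w = 2 i \sqrt{2}$ ($w = \sqrt{-8} = 2 i \sqrt{2} \approx 2.8284 i$)
$- \left(-1\right) 10 w 21 = - \left(-1\right) 10 \cdot 2 i \sqrt{2} \cdot 21 = - - 10 \cdot 2 i \sqrt{2} \cdot 21 = - - 20 i \sqrt{2} \cdot 21 = - \left(-420\right) i \sqrt{2} = 420 i \sqrt{2}$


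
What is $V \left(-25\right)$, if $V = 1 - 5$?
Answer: $100$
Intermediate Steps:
$V = -4$
$V \left(-25\right) = \left(-4\right) \left(-25\right) = 100$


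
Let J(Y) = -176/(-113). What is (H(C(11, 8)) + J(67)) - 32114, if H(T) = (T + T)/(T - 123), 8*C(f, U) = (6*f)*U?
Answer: -68950386/2147 ≈ -32115.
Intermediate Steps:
J(Y) = 176/113 (J(Y) = -176*(-1/113) = 176/113)
C(f, U) = 3*U*f/4 (C(f, U) = ((6*f)*U)/8 = (6*U*f)/8 = 3*U*f/4)
H(T) = 2*T/(-123 + T) (H(T) = (2*T)/(-123 + T) = 2*T/(-123 + T))
(H(C(11, 8)) + J(67)) - 32114 = (2*((¾)*8*11)/(-123 + (¾)*8*11) + 176/113) - 32114 = (2*66/(-123 + 66) + 176/113) - 32114 = (2*66/(-57) + 176/113) - 32114 = (2*66*(-1/57) + 176/113) - 32114 = (-44/19 + 176/113) - 32114 = -1628/2147 - 32114 = -68950386/2147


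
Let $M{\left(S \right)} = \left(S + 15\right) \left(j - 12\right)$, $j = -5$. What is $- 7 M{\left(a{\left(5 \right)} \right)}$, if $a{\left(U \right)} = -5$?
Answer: $1190$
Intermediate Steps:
$M{\left(S \right)} = -255 - 17 S$ ($M{\left(S \right)} = \left(S + 15\right) \left(-5 - 12\right) = \left(15 + S\right) \left(-17\right) = -255 - 17 S$)
$- 7 M{\left(a{\left(5 \right)} \right)} = - 7 \left(-255 - -85\right) = - 7 \left(-255 + 85\right) = \left(-7\right) \left(-170\right) = 1190$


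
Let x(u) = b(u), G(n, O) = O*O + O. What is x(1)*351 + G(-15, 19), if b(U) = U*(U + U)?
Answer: 1082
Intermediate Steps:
b(U) = 2*U² (b(U) = U*(2*U) = 2*U²)
G(n, O) = O + O² (G(n, O) = O² + O = O + O²)
x(u) = 2*u²
x(1)*351 + G(-15, 19) = (2*1²)*351 + 19*(1 + 19) = (2*1)*351 + 19*20 = 2*351 + 380 = 702 + 380 = 1082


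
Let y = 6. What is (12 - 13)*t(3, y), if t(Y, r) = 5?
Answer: -5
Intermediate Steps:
(12 - 13)*t(3, y) = (12 - 13)*5 = -1*5 = -5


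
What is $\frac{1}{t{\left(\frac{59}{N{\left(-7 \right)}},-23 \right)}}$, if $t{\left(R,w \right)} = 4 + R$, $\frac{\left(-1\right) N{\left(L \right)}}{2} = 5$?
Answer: $- \frac{10}{19} \approx -0.52632$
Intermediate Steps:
$N{\left(L \right)} = -10$ ($N{\left(L \right)} = \left(-2\right) 5 = -10$)
$\frac{1}{t{\left(\frac{59}{N{\left(-7 \right)}},-23 \right)}} = \frac{1}{4 + \frac{59}{-10}} = \frac{1}{4 + 59 \left(- \frac{1}{10}\right)} = \frac{1}{4 - \frac{59}{10}} = \frac{1}{- \frac{19}{10}} = - \frac{10}{19}$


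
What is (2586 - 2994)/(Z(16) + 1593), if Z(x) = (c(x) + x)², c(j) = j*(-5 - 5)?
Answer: -136/7443 ≈ -0.018272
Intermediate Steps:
c(j) = -10*j (c(j) = j*(-10) = -10*j)
Z(x) = 81*x² (Z(x) = (-10*x + x)² = (-9*x)² = 81*x²)
(2586 - 2994)/(Z(16) + 1593) = (2586 - 2994)/(81*16² + 1593) = -408/(81*256 + 1593) = -408/(20736 + 1593) = -408/22329 = -408*1/22329 = -136/7443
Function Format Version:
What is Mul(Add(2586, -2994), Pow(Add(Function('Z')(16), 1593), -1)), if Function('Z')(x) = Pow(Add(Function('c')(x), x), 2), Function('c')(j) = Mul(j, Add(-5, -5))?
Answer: Rational(-136, 7443) ≈ -0.018272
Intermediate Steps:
Function('c')(j) = Mul(-10, j) (Function('c')(j) = Mul(j, -10) = Mul(-10, j))
Function('Z')(x) = Mul(81, Pow(x, 2)) (Function('Z')(x) = Pow(Add(Mul(-10, x), x), 2) = Pow(Mul(-9, x), 2) = Mul(81, Pow(x, 2)))
Mul(Add(2586, -2994), Pow(Add(Function('Z')(16), 1593), -1)) = Mul(Add(2586, -2994), Pow(Add(Mul(81, Pow(16, 2)), 1593), -1)) = Mul(-408, Pow(Add(Mul(81, 256), 1593), -1)) = Mul(-408, Pow(Add(20736, 1593), -1)) = Mul(-408, Pow(22329, -1)) = Mul(-408, Rational(1, 22329)) = Rational(-136, 7443)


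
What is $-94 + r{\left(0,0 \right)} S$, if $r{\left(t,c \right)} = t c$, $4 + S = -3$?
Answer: $-94$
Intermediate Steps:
$S = -7$ ($S = -4 - 3 = -7$)
$r{\left(t,c \right)} = c t$
$-94 + r{\left(0,0 \right)} S = -94 + 0 \cdot 0 \left(-7\right) = -94 + 0 \left(-7\right) = -94 + 0 = -94$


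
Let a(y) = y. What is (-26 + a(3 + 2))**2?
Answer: 441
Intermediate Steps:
(-26 + a(3 + 2))**2 = (-26 + (3 + 2))**2 = (-26 + 5)**2 = (-21)**2 = 441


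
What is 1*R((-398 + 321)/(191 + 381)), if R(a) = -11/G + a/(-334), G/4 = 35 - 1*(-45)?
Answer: -23601/694720 ≈ -0.033972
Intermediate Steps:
G = 320 (G = 4*(35 - 1*(-45)) = 4*(35 + 45) = 4*80 = 320)
R(a) = -11/320 - a/334 (R(a) = -11/320 + a/(-334) = -11*1/320 + a*(-1/334) = -11/320 - a/334)
1*R((-398 + 321)/(191 + 381)) = 1*(-11/320 - (-398 + 321)/(334*(191 + 381))) = 1*(-11/320 - (-77)/(334*572)) = 1*(-11/320 - 1/334*(-7/52)) = 1*(-11/320 + 7/17368) = 1*(-23601/694720) = -23601/694720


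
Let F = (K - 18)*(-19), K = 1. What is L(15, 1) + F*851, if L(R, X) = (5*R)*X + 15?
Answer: 274963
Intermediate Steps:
F = 323 (F = (1 - 18)*(-19) = -17*(-19) = 323)
L(R, X) = 15 + 5*R*X (L(R, X) = 5*R*X + 15 = 15 + 5*R*X)
L(15, 1) + F*851 = (15 + 5*15*1) + 323*851 = (15 + 75) + 274873 = 90 + 274873 = 274963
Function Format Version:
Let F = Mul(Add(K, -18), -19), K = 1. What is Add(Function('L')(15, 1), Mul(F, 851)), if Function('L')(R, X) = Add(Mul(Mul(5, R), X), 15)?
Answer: 274963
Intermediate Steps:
F = 323 (F = Mul(Add(1, -18), -19) = Mul(-17, -19) = 323)
Function('L')(R, X) = Add(15, Mul(5, R, X)) (Function('L')(R, X) = Add(Mul(5, R, X), 15) = Add(15, Mul(5, R, X)))
Add(Function('L')(15, 1), Mul(F, 851)) = Add(Add(15, Mul(5, 15, 1)), Mul(323, 851)) = Add(Add(15, 75), 274873) = Add(90, 274873) = 274963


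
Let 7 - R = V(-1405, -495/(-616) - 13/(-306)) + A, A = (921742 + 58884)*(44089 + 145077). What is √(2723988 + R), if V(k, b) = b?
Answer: I*√378265316127445726/1428 ≈ 4.307e+5*I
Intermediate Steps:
A = 185501097916 (A = 980626*189166 = 185501097916)
R = -1589373406891561/8568 (R = 7 - ((-495/(-616) - 13/(-306)) + 185501097916) = 7 - ((-495*(-1/616) - 13*(-1/306)) + 185501097916) = 7 - ((45/56 + 13/306) + 185501097916) = 7 - (7249/8568 + 185501097916) = 7 - 1*1589373406951537/8568 = 7 - 1589373406951537/8568 = -1589373406891561/8568 ≈ -1.8550e+11)
√(2723988 + R) = √(2723988 - 1589373406891561/8568) = √(-1589350067762377/8568) = I*√378265316127445726/1428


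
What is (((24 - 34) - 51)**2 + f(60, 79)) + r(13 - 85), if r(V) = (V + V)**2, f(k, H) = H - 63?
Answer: 24473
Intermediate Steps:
f(k, H) = -63 + H
r(V) = 4*V**2 (r(V) = (2*V)**2 = 4*V**2)
(((24 - 34) - 51)**2 + f(60, 79)) + r(13 - 85) = (((24 - 34) - 51)**2 + (-63 + 79)) + 4*(13 - 85)**2 = ((-10 - 51)**2 + 16) + 4*(-72)**2 = ((-61)**2 + 16) + 4*5184 = (3721 + 16) + 20736 = 3737 + 20736 = 24473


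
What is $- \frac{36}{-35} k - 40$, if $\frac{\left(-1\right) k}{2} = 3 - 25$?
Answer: $\frac{184}{35} \approx 5.2571$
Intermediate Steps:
$k = 44$ ($k = - 2 \left(3 - 25\right) = \left(-2\right) \left(-22\right) = 44$)
$- \frac{36}{-35} k - 40 = - \frac{36}{-35} \cdot 44 - 40 = \left(-36\right) \left(- \frac{1}{35}\right) 44 - 40 = \frac{36}{35} \cdot 44 - 40 = \frac{1584}{35} - 40 = \frac{184}{35}$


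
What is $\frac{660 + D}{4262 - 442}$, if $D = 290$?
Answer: $\frac{95}{382} \approx 0.24869$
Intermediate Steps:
$\frac{660 + D}{4262 - 442} = \frac{660 + 290}{4262 - 442} = \frac{950}{3820} = 950 \cdot \frac{1}{3820} = \frac{95}{382}$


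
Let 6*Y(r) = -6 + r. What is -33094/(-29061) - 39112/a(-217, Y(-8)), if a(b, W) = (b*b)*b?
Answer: 339301484254/296954394093 ≈ 1.1426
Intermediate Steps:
Y(r) = -1 + r/6 (Y(r) = (-6 + r)/6 = -1 + r/6)
a(b, W) = b³ (a(b, W) = b²*b = b³)
-33094/(-29061) - 39112/a(-217, Y(-8)) = -33094/(-29061) - 39112/((-217)³) = -33094*(-1/29061) - 39112/(-10218313) = 33094/29061 - 39112*(-1/10218313) = 33094/29061 + 39112/10218313 = 339301484254/296954394093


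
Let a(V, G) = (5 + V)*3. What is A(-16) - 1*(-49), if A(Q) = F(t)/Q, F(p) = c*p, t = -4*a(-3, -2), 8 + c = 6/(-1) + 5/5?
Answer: 59/2 ≈ 29.500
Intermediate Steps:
a(V, G) = 15 + 3*V
c = -13 (c = -8 + (6/(-1) + 5/5) = -8 + (6*(-1) + 5*(⅕)) = -8 + (-6 + 1) = -8 - 5 = -13)
t = -24 (t = -4*(15 + 3*(-3)) = -4*(15 - 9) = -4*6 = -24)
F(p) = -13*p
A(Q) = 312/Q (A(Q) = (-13*(-24))/Q = 312/Q)
A(-16) - 1*(-49) = 312/(-16) - 1*(-49) = 312*(-1/16) + 49 = -39/2 + 49 = 59/2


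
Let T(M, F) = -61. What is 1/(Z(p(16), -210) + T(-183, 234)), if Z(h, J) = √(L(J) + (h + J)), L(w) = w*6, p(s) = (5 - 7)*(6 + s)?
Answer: -61/5235 - I*√1514/5235 ≈ -0.011652 - 0.0074327*I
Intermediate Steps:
p(s) = -12 - 2*s (p(s) = -2*(6 + s) = -12 - 2*s)
L(w) = 6*w
Z(h, J) = √(h + 7*J) (Z(h, J) = √(6*J + (h + J)) = √(6*J + (J + h)) = √(h + 7*J))
1/(Z(p(16), -210) + T(-183, 234)) = 1/(√((-12 - 2*16) + 7*(-210)) - 61) = 1/(√((-12 - 32) - 1470) - 61) = 1/(√(-44 - 1470) - 61) = 1/(√(-1514) - 61) = 1/(I*√1514 - 61) = 1/(-61 + I*√1514)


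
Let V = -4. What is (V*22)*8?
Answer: -704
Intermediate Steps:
(V*22)*8 = -4*22*8 = -88*8 = -704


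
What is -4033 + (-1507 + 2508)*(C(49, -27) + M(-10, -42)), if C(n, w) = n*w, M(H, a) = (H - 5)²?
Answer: -1103131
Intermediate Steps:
M(H, a) = (-5 + H)²
-4033 + (-1507 + 2508)*(C(49, -27) + M(-10, -42)) = -4033 + (-1507 + 2508)*(49*(-27) + (-5 - 10)²) = -4033 + 1001*(-1323 + (-15)²) = -4033 + 1001*(-1323 + 225) = -4033 + 1001*(-1098) = -4033 - 1099098 = -1103131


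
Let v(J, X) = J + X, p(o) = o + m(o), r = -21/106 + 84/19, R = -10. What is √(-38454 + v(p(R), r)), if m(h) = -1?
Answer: I*√156004450070/2014 ≈ 196.11*I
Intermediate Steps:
r = 8505/2014 (r = -21*1/106 + 84*(1/19) = -21/106 + 84/19 = 8505/2014 ≈ 4.2229)
p(o) = -1 + o (p(o) = o - 1 = -1 + o)
√(-38454 + v(p(R), r)) = √(-38454 + ((-1 - 10) + 8505/2014)) = √(-38454 + (-11 + 8505/2014)) = √(-38454 - 13649/2014) = √(-77460005/2014) = I*√156004450070/2014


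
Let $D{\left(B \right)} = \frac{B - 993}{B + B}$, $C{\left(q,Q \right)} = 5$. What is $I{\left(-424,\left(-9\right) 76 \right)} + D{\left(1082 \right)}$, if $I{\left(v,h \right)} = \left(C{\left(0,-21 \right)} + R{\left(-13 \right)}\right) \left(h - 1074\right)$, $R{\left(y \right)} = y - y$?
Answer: $- \frac{19021471}{2164} \approx -8790.0$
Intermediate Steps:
$R{\left(y \right)} = 0$
$D{\left(B \right)} = \frac{-993 + B}{2 B}$
$I{\left(v,h \right)} = -5370 + 5 h$ ($I{\left(v,h \right)} = \left(5 + 0\right) \left(h - 1074\right) = 5 \left(-1074 + h\right) = -5370 + 5 h$)
$I{\left(-424,\left(-9\right) 76 \right)} + D{\left(1082 \right)} = \left(-5370 + 5 \left(\left(-9\right) 76\right)\right) + \frac{-993 + 1082}{2 \cdot 1082} = \left(-5370 + 5 \left(-684\right)\right) + \frac{1}{2} \cdot \frac{1}{1082} \cdot 89 = \left(-5370 - 3420\right) + \frac{89}{2164} = -8790 + \frac{89}{2164} = - \frac{19021471}{2164}$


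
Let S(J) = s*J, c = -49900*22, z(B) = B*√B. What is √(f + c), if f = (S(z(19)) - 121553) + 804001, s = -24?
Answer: 2*√(-103838 - 114*√19) ≈ 646.02*I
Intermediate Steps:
z(B) = B^(3/2)
c = -1097800
S(J) = -24*J
f = 682448 - 456*√19 (f = (-456*√19 - 121553) + 804001 = (-121553 - 456*√19) + 804001 = 682448 - 456*√19 ≈ 6.8046e+5)
√(f + c) = √((682448 - 456*√19) - 1097800) = √(-415352 - 456*√19)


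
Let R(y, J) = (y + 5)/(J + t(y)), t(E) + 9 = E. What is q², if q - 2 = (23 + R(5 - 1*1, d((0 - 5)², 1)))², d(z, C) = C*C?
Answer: 47900241/256 ≈ 1.8711e+5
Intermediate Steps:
t(E) = -9 + E
d(z, C) = C²
R(y, J) = (5 + y)/(-9 + J + y) (R(y, J) = (y + 5)/(J + (-9 + y)) = (5 + y)/(-9 + J + y))
q = 6921/16 (q = 2 + (23 + (5 + (5 - 1*1))/(-9 + 1² + (5 - 1*1)))² = 2 + (23 + (5 + (5 - 1))/(-9 + 1 + (5 - 1)))² = 2 + (23 + (5 + 4)/(-9 + 1 + 4))² = 2 + (23 + 9/(-4))² = 2 + (23 - ¼*9)² = 2 + (23 - 9/4)² = 2 + (83/4)² = 2 + 6889/16 = 6921/16 ≈ 432.56)
q² = (6921/16)² = 47900241/256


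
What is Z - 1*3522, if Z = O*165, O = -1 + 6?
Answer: -2697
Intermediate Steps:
O = 5
Z = 825 (Z = 5*165 = 825)
Z - 1*3522 = 825 - 1*3522 = 825 - 3522 = -2697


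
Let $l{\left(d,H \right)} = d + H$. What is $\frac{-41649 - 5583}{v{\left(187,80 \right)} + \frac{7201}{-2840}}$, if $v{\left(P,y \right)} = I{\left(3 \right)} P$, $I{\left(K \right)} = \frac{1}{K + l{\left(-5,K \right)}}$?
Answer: $- \frac{134138880}{523879} \approx -256.05$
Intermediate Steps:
$l{\left(d,H \right)} = H + d$
$I{\left(K \right)} = \frac{1}{-5 + 2 K}$ ($I{\left(K \right)} = \frac{1}{K + \left(K - 5\right)} = \frac{1}{K + \left(-5 + K\right)} = \frac{1}{-5 + 2 K}$)
$v{\left(P,y \right)} = P$ ($v{\left(P,y \right)} = \frac{P}{-5 + 2 \cdot 3} = \frac{P}{-5 + 6} = \frac{P}{1} = 1 P = P$)
$\frac{-41649 - 5583}{v{\left(187,80 \right)} + \frac{7201}{-2840}} = \frac{-41649 - 5583}{187 + \frac{7201}{-2840}} = - \frac{47232}{187 + 7201 \left(- \frac{1}{2840}\right)} = - \frac{47232}{187 - \frac{7201}{2840}} = - \frac{47232}{\frac{523879}{2840}} = \left(-47232\right) \frac{2840}{523879} = - \frac{134138880}{523879}$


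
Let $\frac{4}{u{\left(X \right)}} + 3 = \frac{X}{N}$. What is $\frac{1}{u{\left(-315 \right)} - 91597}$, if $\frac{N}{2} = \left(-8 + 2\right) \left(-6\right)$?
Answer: $- \frac{59}{5404255} \approx -1.0917 \cdot 10^{-5}$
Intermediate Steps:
$N = 72$ ($N = 2 \left(-8 + 2\right) \left(-6\right) = 2 \left(\left(-6\right) \left(-6\right)\right) = 2 \cdot 36 = 72$)
$u{\left(X \right)} = \frac{4}{-3 + \frac{X}{72}}$
$\frac{1}{u{\left(-315 \right)} - 91597} = \frac{1}{\frac{288}{-216 - 315} - 91597} = \frac{1}{\frac{288}{-531} - 91597} = \frac{1}{288 \left(- \frac{1}{531}\right) - 91597} = \frac{1}{- \frac{32}{59} - 91597} = \frac{1}{- \frac{5404255}{59}} = - \frac{59}{5404255}$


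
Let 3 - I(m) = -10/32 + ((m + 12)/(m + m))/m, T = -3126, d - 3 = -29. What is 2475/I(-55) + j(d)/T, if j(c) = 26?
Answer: 187229681303/251125647 ≈ 745.56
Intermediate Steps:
d = -26 (d = 3 - 29 = -26)
I(m) = 53/16 - (12 + m)/(2*m²) (I(m) = 3 - (-10/32 + ((m + 12)/(m + m))/m) = 3 - (-10*1/32 + ((12 + m)/((2*m)))/m) = 3 - (-5/16 + ((12 + m)*(1/(2*m)))/m) = 3 - (-5/16 + ((12 + m)/(2*m))/m) = 3 - (-5/16 + (12 + m)/(2*m²)) = 3 + (5/16 - (12 + m)/(2*m²)) = 53/16 - (12 + m)/(2*m²))
2475/I(-55) + j(d)/T = 2475/(53/16 - 6/(-55)² - ½/(-55)) + 26/(-3126) = 2475/(53/16 - 6*1/3025 - ½*(-1/55)) + 26*(-1/3126) = 2475/(53/16 - 6/3025 + 1/110) - 13/1563 = 2475/(160669/48400) - 13/1563 = 2475*(48400/160669) - 13/1563 = 119790000/160669 - 13/1563 = 187229681303/251125647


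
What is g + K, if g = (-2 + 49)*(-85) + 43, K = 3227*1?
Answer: -725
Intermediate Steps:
K = 3227
g = -3952 (g = 47*(-85) + 43 = -3995 + 43 = -3952)
g + K = -3952 + 3227 = -725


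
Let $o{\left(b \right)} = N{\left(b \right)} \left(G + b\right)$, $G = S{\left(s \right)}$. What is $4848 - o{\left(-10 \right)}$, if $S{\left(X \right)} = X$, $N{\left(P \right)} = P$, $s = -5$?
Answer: $4698$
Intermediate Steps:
$G = -5$
$o{\left(b \right)} = b \left(-5 + b\right)$
$4848 - o{\left(-10 \right)} = 4848 - - 10 \left(-5 - 10\right) = 4848 - \left(-10\right) \left(-15\right) = 4848 - 150 = 4698$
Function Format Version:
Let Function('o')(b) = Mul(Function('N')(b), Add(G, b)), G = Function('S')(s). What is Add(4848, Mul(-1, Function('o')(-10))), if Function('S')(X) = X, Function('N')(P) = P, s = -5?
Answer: 4698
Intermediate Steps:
G = -5
Function('o')(b) = Mul(b, Add(-5, b))
Add(4848, Mul(-1, Function('o')(-10))) = Add(4848, Mul(-1, Mul(-10, Add(-5, -10)))) = Add(4848, Mul(-1, Mul(-10, -15))) = Add(4848, Mul(-1, 150)) = Add(4848, -150) = 4698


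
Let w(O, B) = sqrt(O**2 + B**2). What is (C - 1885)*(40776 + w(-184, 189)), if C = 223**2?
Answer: 1950886944 + 47844*sqrt(69577) ≈ 1.9635e+9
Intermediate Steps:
C = 49729
w(O, B) = sqrt(B**2 + O**2)
(C - 1885)*(40776 + w(-184, 189)) = (49729 - 1885)*(40776 + sqrt(189**2 + (-184)**2)) = 47844*(40776 + sqrt(35721 + 33856)) = 47844*(40776 + sqrt(69577)) = 1950886944 + 47844*sqrt(69577)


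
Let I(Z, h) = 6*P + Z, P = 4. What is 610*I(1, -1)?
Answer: 15250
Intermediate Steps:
I(Z, h) = 24 + Z (I(Z, h) = 6*4 + Z = 24 + Z)
610*I(1, -1) = 610*(24 + 1) = 610*25 = 15250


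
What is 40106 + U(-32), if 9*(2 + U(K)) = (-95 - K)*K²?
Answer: 32936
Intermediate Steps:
U(K) = -2 + K²*(-95 - K)/9 (U(K) = -2 + ((-95 - K)*K²)/9 = -2 + (K²*(-95 - K))/9 = -2 + K²*(-95 - K)/9)
40106 + U(-32) = 40106 + (-2 - 95/9*(-32)² - ⅑*(-32)³) = 40106 + (-2 - 95/9*1024 - ⅑*(-32768)) = 40106 + (-2 - 97280/9 + 32768/9) = 40106 - 7170 = 32936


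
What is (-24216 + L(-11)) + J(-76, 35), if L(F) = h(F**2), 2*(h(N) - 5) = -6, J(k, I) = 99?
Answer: -24115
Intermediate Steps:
h(N) = 2 (h(N) = 5 + (1/2)*(-6) = 5 - 3 = 2)
L(F) = 2
(-24216 + L(-11)) + J(-76, 35) = (-24216 + 2) + 99 = -24214 + 99 = -24115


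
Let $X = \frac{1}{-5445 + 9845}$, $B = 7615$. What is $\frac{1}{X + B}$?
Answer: $\frac{4400}{33506001} \approx 0.00013132$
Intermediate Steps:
$X = \frac{1}{4400} \approx 0.00022727$
$\frac{1}{X + B} = \frac{1}{\frac{1}{4400} + 7615} = \frac{1}{\frac{33506001}{4400}} = \frac{4400}{33506001}$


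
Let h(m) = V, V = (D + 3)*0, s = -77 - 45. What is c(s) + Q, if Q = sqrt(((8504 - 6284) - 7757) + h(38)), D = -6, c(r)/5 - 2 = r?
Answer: -600 + 7*I*sqrt(113) ≈ -600.0 + 74.411*I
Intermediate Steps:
s = -122
c(r) = 10 + 5*r
V = 0 (V = (-6 + 3)*0 = -3*0 = 0)
h(m) = 0
Q = 7*I*sqrt(113) (Q = sqrt(((8504 - 6284) - 7757) + 0) = sqrt((2220 - 7757) + 0) = sqrt(-5537 + 0) = sqrt(-5537) = 7*I*sqrt(113) ≈ 74.411*I)
c(s) + Q = (10 + 5*(-122)) + 7*I*sqrt(113) = (10 - 610) + 7*I*sqrt(113) = -600 + 7*I*sqrt(113)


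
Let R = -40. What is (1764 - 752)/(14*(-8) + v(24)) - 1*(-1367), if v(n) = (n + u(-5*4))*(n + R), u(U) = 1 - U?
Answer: 284083/208 ≈ 1365.8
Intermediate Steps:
v(n) = (-40 + n)*(21 + n) (v(n) = (n + (1 - (-5)*4))*(n - 40) = (n + (1 - 1*(-20)))*(-40 + n) = (n + (1 + 20))*(-40 + n) = (n + 21)*(-40 + n) = (21 + n)*(-40 + n) = (-40 + n)*(21 + n))
(1764 - 752)/(14*(-8) + v(24)) - 1*(-1367) = (1764 - 752)/(14*(-8) + (-840 + 24² - 19*24)) - 1*(-1367) = 1012/(-112 + (-840 + 576 - 456)) + 1367 = 1012/(-112 - 720) + 1367 = 1012/(-832) + 1367 = 1012*(-1/832) + 1367 = -253/208 + 1367 = 284083/208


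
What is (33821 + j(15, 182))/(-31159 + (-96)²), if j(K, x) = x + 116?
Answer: -34119/21943 ≈ -1.5549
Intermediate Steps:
j(K, x) = 116 + x
(33821 + j(15, 182))/(-31159 + (-96)²) = (33821 + (116 + 182))/(-31159 + (-96)²) = (33821 + 298)/(-31159 + 9216) = 34119/(-21943) = 34119*(-1/21943) = -34119/21943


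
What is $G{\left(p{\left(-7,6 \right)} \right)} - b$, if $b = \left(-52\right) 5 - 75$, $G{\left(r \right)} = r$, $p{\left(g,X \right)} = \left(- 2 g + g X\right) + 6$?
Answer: $313$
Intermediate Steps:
$p{\left(g,X \right)} = 6 - 2 g + X g$ ($p{\left(g,X \right)} = \left(- 2 g + X g\right) + 6 = 6 - 2 g + X g$)
$b = -335$ ($b = -260 - 75 = -335$)
$G{\left(p{\left(-7,6 \right)} \right)} - b = \left(6 - -14 + 6 \left(-7\right)\right) - -335 = \left(6 + 14 - 42\right) + 335 = -22 + 335 = 313$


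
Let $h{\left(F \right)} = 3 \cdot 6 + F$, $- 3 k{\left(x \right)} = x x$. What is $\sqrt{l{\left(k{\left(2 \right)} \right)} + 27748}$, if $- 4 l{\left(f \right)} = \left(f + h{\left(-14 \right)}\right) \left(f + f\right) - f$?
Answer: $\frac{\sqrt{249745}}{3} \approx 166.58$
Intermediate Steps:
$k{\left(x \right)} = - \frac{x^{2}}{3}$ ($k{\left(x \right)} = - \frac{x x}{3} = - \frac{x^{2}}{3}$)
$h{\left(F \right)} = 18 + F$
$l{\left(f \right)} = \frac{f}{4} - \frac{f \left(4 + f\right)}{2}$ ($l{\left(f \right)} = - \frac{\left(f + \left(18 - 14\right)\right) \left(f + f\right) - f}{4} = - \frac{\left(f + 4\right) 2 f - f}{4} = - \frac{\left(4 + f\right) 2 f - f}{4} = - \frac{2 f \left(4 + f\right) - f}{4} = - \frac{- f + 2 f \left(4 + f\right)}{4} = \frac{f}{4} - \frac{f \left(4 + f\right)}{2}$)
$\sqrt{l{\left(k{\left(2 \right)} \right)} + 27748} = \sqrt{- \frac{- \frac{2^{2}}{3} \left(7 + 2 \left(- \frac{2^{2}}{3}\right)\right)}{4} + 27748} = \sqrt{- \frac{\left(- \frac{1}{3}\right) 4 \left(7 + 2 \left(\left(- \frac{1}{3}\right) 4\right)\right)}{4} + 27748} = \sqrt{\left(- \frac{1}{4}\right) \left(- \frac{4}{3}\right) \left(7 + 2 \left(- \frac{4}{3}\right)\right) + 27748} = \sqrt{\left(- \frac{1}{4}\right) \left(- \frac{4}{3}\right) \left(7 - \frac{8}{3}\right) + 27748} = \sqrt{\left(- \frac{1}{4}\right) \left(- \frac{4}{3}\right) \frac{13}{3} + 27748} = \sqrt{\frac{13}{9} + 27748} = \sqrt{\frac{249745}{9}} = \frac{\sqrt{249745}}{3}$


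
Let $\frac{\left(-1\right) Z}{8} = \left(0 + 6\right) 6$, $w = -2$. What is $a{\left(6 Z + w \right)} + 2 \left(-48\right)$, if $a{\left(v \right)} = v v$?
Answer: $2992804$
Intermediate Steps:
$Z = -288$ ($Z = - 8 \left(0 + 6\right) 6 = - 8 \cdot 6 \cdot 6 = \left(-8\right) 36 = -288$)
$a{\left(v \right)} = v^{2}$
$a{\left(6 Z + w \right)} + 2 \left(-48\right) = \left(6 \left(-288\right) - 2\right)^{2} + 2 \left(-48\right) = \left(-1728 - 2\right)^{2} - 96 = \left(-1730\right)^{2} - 96 = 2992900 - 96 = 2992804$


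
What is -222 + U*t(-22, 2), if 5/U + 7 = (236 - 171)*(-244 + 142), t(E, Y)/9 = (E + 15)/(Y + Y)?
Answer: -5893341/26548 ≈ -221.99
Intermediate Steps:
t(E, Y) = 9*(15 + E)/(2*Y) (t(E, Y) = 9*((E + 15)/(Y + Y)) = 9*((15 + E)/((2*Y))) = 9*((15 + E)*(1/(2*Y))) = 9*((15 + E)/(2*Y)) = 9*(15 + E)/(2*Y))
U = -5/6637 (U = 5/(-7 + (236 - 171)*(-244 + 142)) = 5/(-7 + 65*(-102)) = 5/(-7 - 6630) = 5/(-6637) = 5*(-1/6637) = -5/6637 ≈ -0.00075335)
-222 + U*t(-22, 2) = -222 - 45*(15 - 22)/(13274*2) = -222 - 45*(-7)/(13274*2) = -222 - 5/6637*(-63/4) = -222 + 315/26548 = -5893341/26548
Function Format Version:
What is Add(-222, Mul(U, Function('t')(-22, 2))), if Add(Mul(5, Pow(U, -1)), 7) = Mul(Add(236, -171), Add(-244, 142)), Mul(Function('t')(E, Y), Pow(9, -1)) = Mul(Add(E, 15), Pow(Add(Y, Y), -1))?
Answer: Rational(-5893341, 26548) ≈ -221.99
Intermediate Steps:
Function('t')(E, Y) = Mul(Rational(9, 2), Pow(Y, -1), Add(15, E)) (Function('t')(E, Y) = Mul(9, Mul(Add(E, 15), Pow(Add(Y, Y), -1))) = Mul(9, Mul(Add(15, E), Pow(Mul(2, Y), -1))) = Mul(9, Mul(Add(15, E), Mul(Rational(1, 2), Pow(Y, -1)))) = Mul(9, Mul(Rational(1, 2), Pow(Y, -1), Add(15, E))) = Mul(Rational(9, 2), Pow(Y, -1), Add(15, E)))
U = Rational(-5, 6637) (U = Mul(5, Pow(Add(-7, Mul(Add(236, -171), Add(-244, 142))), -1)) = Mul(5, Pow(Add(-7, Mul(65, -102)), -1)) = Mul(5, Pow(Add(-7, -6630), -1)) = Mul(5, Pow(-6637, -1)) = Mul(5, Rational(-1, 6637)) = Rational(-5, 6637) ≈ -0.00075335)
Add(-222, Mul(U, Function('t')(-22, 2))) = Add(-222, Mul(Rational(-5, 6637), Mul(Rational(9, 2), Pow(2, -1), Add(15, -22)))) = Add(-222, Mul(Rational(-5, 6637), Mul(Rational(9, 2), Rational(1, 2), -7))) = Add(-222, Mul(Rational(-5, 6637), Rational(-63, 4))) = Add(-222, Rational(315, 26548)) = Rational(-5893341, 26548)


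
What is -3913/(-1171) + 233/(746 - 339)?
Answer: 1865434/476597 ≈ 3.9141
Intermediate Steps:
-3913/(-1171) + 233/(746 - 339) = -3913*(-1/1171) + 233/407 = 3913/1171 + 233*(1/407) = 3913/1171 + 233/407 = 1865434/476597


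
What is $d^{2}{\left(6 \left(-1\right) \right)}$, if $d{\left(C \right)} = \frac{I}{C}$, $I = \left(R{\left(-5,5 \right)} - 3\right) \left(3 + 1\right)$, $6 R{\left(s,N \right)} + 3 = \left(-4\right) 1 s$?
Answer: $\frac{1}{81} \approx 0.012346$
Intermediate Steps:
$R{\left(s,N \right)} = - \frac{1}{2} - \frac{2 s}{3}$ ($R{\left(s,N \right)} = - \frac{1}{2} + \frac{\left(-4\right) 1 s}{6} = - \frac{1}{2} + \frac{\left(-4\right) s}{6} = - \frac{1}{2} - \frac{2 s}{3}$)
$I = - \frac{2}{3}$ ($I = \left(\left(- \frac{1}{2} - - \frac{10}{3}\right) - 3\right) \left(3 + 1\right) = \left(\left(- \frac{1}{2} + \frac{10}{3}\right) - 3\right) 4 = \left(\frac{17}{6} - 3\right) 4 = \left(- \frac{1}{6}\right) 4 = - \frac{2}{3} \approx -0.66667$)
$d{\left(C \right)} = - \frac{2}{3 C}$
$d^{2}{\left(6 \left(-1\right) \right)} = \left(- \frac{2}{3 \cdot 6 \left(-1\right)}\right)^{2} = \left(- \frac{2}{3 \left(-6\right)}\right)^{2} = \left(\left(- \frac{2}{3}\right) \left(- \frac{1}{6}\right)\right)^{2} = \left(\frac{1}{9}\right)^{2} = \frac{1}{81}$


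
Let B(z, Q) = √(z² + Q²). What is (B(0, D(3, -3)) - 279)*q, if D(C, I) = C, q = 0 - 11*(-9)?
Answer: -27324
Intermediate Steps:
q = 99 (q = 0 + 99 = 99)
B(z, Q) = √(Q² + z²)
(B(0, D(3, -3)) - 279)*q = (√(3² + 0²) - 279)*99 = (√(9 + 0) - 279)*99 = (√9 - 279)*99 = (3 - 279)*99 = -276*99 = -27324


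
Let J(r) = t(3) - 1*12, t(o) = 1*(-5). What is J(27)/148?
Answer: -17/148 ≈ -0.11486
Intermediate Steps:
t(o) = -5
J(r) = -17 (J(r) = -5 - 1*12 = -5 - 12 = -17)
J(27)/148 = -17/148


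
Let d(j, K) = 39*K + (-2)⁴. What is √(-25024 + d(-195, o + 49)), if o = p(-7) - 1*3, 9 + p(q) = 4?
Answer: 153*I ≈ 153.0*I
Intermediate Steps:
p(q) = -5 (p(q) = -9 + 4 = -5)
o = -8 (o = -5 - 1*3 = -5 - 3 = -8)
d(j, K) = 16 + 39*K (d(j, K) = 39*K + 16 = 16 + 39*K)
√(-25024 + d(-195, o + 49)) = √(-25024 + (16 + 39*(-8 + 49))) = √(-25024 + (16 + 39*41)) = √(-25024 + (16 + 1599)) = √(-25024 + 1615) = √(-23409) = 153*I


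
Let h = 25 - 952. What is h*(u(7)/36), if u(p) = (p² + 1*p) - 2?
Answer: -2781/2 ≈ -1390.5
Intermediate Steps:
u(p) = -2 + p + p² (u(p) = (p² + p) - 2 = (p + p²) - 2 = -2 + p + p²)
h = -927
h*(u(7)/36) = -927*(-2 + 7 + 7²)/36 = -927*(-2 + 7 + 49)/36 = -50058/36 = -927*3/2 = -2781/2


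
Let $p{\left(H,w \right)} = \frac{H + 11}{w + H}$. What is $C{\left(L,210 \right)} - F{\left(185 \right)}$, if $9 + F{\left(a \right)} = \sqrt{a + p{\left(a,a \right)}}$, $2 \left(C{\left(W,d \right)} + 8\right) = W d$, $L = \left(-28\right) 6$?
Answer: $-17639 - \frac{\sqrt{6349755}}{185} \approx -17653.0$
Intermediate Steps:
$L = -168$
$p{\left(H,w \right)} = \frac{11 + H}{H + w}$
$C{\left(W,d \right)} = -8 + \frac{W d}{2}$
$F{\left(a \right)} = -9 + \sqrt{a + \frac{11 + a}{2 a}}$ ($F{\left(a \right)} = -9 + \sqrt{a + \frac{11 + a}{a + a}} = -9 + \sqrt{a + \frac{11 + a}{2 a}}$)
$C{\left(L,210 \right)} - F{\left(185 \right)} = \left(-8 + \frac{1}{2} \left(-168\right) 210\right) - \left(-9 + \frac{\sqrt{2 + 4 \cdot 185 + \frac{22}{185}}}{2}\right) = \left(-8 - 17640\right) - \left(-9 + \frac{\sqrt{2 + 740 + 22 \cdot \frac{1}{185}}}{2}\right) = -17648 - \left(-9 + \frac{\sqrt{2 + 740 + \frac{22}{185}}}{2}\right) = -17648 - \left(-9 + \frac{\sqrt{\frac{137292}{185}}}{2}\right) = -17648 - \left(-9 + \frac{\frac{2}{185} \sqrt{6349755}}{2}\right) = -17648 - \left(-9 + \frac{\sqrt{6349755}}{185}\right) = -17648 + \left(9 - \frac{\sqrt{6349755}}{185}\right) = -17639 - \frac{\sqrt{6349755}}{185}$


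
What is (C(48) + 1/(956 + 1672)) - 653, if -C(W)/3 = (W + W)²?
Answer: -74375027/2628 ≈ -28301.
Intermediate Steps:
C(W) = -12*W² (C(W) = -3*(W + W)² = -3*4*W² = -12*W²)
(C(48) + 1/(956 + 1672)) - 653 = (-12*48² + 1/(956 + 1672)) - 653 = (-12*2304 + 1/2628) - 653 = (-27648 + 1/2628) - 653 = -72658943/2628 - 653 = -74375027/2628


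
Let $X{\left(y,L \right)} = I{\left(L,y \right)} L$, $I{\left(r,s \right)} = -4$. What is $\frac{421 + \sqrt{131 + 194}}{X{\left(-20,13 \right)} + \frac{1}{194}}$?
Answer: $- \frac{81674}{10087} - \frac{970 \sqrt{13}}{10087} \approx -8.4437$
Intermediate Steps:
$X{\left(y,L \right)} = - 4 L$
$\frac{421 + \sqrt{131 + 194}}{X{\left(-20,13 \right)} + \frac{1}{194}} = \frac{421 + \sqrt{131 + 194}}{\left(-4\right) 13 + \frac{1}{194}} = \frac{421 + \sqrt{325}}{-52 + \frac{1}{194}} = \frac{421 + 5 \sqrt{13}}{- \frac{10087}{194}} = \left(421 + 5 \sqrt{13}\right) \left(- \frac{194}{10087}\right) = - \frac{81674}{10087} - \frac{970 \sqrt{13}}{10087}$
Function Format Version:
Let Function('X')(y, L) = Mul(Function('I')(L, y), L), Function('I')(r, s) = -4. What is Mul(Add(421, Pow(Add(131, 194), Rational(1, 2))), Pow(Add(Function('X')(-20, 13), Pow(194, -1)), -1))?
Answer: Add(Rational(-81674, 10087), Mul(Rational(-970, 10087), Pow(13, Rational(1, 2)))) ≈ -8.4437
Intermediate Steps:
Function('X')(y, L) = Mul(-4, L)
Mul(Add(421, Pow(Add(131, 194), Rational(1, 2))), Pow(Add(Function('X')(-20, 13), Pow(194, -1)), -1)) = Mul(Add(421, Pow(Add(131, 194), Rational(1, 2))), Pow(Add(Mul(-4, 13), Pow(194, -1)), -1)) = Mul(Add(421, Pow(325, Rational(1, 2))), Pow(Add(-52, Rational(1, 194)), -1)) = Mul(Add(421, Mul(5, Pow(13, Rational(1, 2)))), Pow(Rational(-10087, 194), -1)) = Mul(Add(421, Mul(5, Pow(13, Rational(1, 2)))), Rational(-194, 10087)) = Add(Rational(-81674, 10087), Mul(Rational(-970, 10087), Pow(13, Rational(1, 2))))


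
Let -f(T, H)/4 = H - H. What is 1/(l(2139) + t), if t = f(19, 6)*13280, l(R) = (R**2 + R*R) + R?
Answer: 1/9152781 ≈ 1.0926e-7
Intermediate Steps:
f(T, H) = 0 (f(T, H) = -4*(H - H) = -4*0 = 0)
l(R) = R + 2*R**2 (l(R) = (R**2 + R**2) + R = 2*R**2 + R = R + 2*R**2)
t = 0 (t = 0*13280 = 0)
1/(l(2139) + t) = 1/(2139*(1 + 2*2139) + 0) = 1/(2139*(1 + 4278) + 0) = 1/(2139*4279 + 0) = 1/(9152781 + 0) = 1/9152781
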